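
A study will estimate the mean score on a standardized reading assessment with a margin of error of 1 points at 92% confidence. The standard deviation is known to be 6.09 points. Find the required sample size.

For a mean, the margin of error is E = z·σ/√n, so n = (zσ/E)².
At 92% confidence, z = 1.751.
n = (1.751 × 6.09 / 1)² = 113.71
Round up: n = 114.

114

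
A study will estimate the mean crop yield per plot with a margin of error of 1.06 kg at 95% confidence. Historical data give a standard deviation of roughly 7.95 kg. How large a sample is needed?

For a mean, the margin of error is E = z·σ/√n, so n = (zσ/E)².
At 95% confidence, z = 1.960.
n = (1.960 × 7.95 / 1.06)² = 216.09
Round up: n = 217.

217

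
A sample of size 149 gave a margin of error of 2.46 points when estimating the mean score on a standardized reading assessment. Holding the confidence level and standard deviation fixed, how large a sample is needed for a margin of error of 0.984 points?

Margin of error scales as 1/√n, so n₂ = n₁·(E₁/E₂)².
n₂ = 149 × (2.46/0.984)² = 149 × 6.25 = 931.25
Round up: n₂ = 932.

932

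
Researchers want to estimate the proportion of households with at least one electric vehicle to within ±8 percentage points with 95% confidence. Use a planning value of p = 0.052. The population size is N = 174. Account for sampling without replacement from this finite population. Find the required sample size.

For a proportion with margin E = 0.08 at 95% confidence, z = 1.960.
n = p̂(1−p̂)(z/E)² = 0.052 × 0.948 × (1.960/0.08)² = 29.59 — call this n₀.
Finite-population correction with N = 174: n = n₀ / (1 + (n₀−1)/N) = 29.59 / 1.164 = 25.42
Round up: n = 26.

26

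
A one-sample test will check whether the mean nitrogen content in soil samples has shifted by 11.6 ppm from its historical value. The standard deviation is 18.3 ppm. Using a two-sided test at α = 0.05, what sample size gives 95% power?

33

For a one-sample z-test, n = ((z_{α/2} + z_β)·σ/δ)².
z_{α/2} = 1.960 (two-sided α = 0.05); z_β = 1.645 (power 95% → β = 0.05).
n = (3.605 × 18.3 / 11.6)² = 32.34
Round up: n = 33.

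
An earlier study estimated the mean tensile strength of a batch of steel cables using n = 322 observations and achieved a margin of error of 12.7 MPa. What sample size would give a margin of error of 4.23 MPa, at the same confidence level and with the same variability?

2903

Margin of error scales as 1/√n, so n₂ = n₁·(E₁/E₂)².
n₂ = 322 × (12.7/4.23)² = 322 × 9.014 = 2902.51
Round up: n₂ = 2903.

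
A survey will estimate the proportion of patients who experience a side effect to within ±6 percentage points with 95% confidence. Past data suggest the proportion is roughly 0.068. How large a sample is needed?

68

For a proportion with margin E = 0.06 at 95% confidence, z = 1.960.
n = p̂(1−p̂)(z/E)² = 0.068 × 0.932 × (1.960/0.06)² = 67.63
Round up: n = 68.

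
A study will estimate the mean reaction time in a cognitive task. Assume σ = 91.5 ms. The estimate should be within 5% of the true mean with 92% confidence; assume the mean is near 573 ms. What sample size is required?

For a mean, the margin of error is E = z·σ/√n, so n = (zσ/E)².
At 92% confidence, z = 1.751.
E = 5% of 573 = 28.65 ms.
n = (1.751 × 91.5 / 28.65)² = 31.27
Round up: n = 32.

n = 32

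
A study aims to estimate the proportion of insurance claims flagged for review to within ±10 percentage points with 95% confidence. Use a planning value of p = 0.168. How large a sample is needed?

54

For a proportion with margin E = 0.1 at 95% confidence, z = 1.960.
n = p̂(1−p̂)(z/E)² = 0.168 × 0.832 × (1.960/0.1)² = 53.70
Round up: n = 54.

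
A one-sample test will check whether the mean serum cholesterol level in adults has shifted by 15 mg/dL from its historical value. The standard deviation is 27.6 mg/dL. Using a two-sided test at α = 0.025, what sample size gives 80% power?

For a one-sample z-test, n = ((z_{α/2} + z_β)·σ/δ)².
z_{α/2} = 2.241 (two-sided α = 0.025); z_β = 0.842 (power 80% → β = 0.2).
n = (3.083 × 27.6 / 15)² = 32.18
Round up: n = 33.

33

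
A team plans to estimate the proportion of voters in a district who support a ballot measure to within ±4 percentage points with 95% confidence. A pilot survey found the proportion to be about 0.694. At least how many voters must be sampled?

For a proportion with margin E = 0.04 at 95% confidence, z = 1.960.
n = p̂(1−p̂)(z/E)² = 0.694 × 0.306 × (1.960/0.04)² = 509.89
Round up: n = 510.

510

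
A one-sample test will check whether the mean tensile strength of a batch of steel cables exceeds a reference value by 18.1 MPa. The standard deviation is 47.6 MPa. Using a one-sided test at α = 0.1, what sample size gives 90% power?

For a one-sample z-test, n = ((z_α + z_β)·σ/δ)².
z_α = 1.282 (one-sided α = 0.1); z_β = 1.282 (power 90% → β = 0.1).
n = (2.564 × 47.6 / 18.1)² = 45.47
Round up: n = 46.

n = 46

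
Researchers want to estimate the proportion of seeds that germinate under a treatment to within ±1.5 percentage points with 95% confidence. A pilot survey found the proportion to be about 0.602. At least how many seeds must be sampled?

4091

For a proportion with margin E = 0.015 at 95% confidence, z = 1.960.
n = p̂(1−p̂)(z/E)² = 0.602 × 0.398 × (1.960/0.015)² = 4090.81
Round up: n = 4091.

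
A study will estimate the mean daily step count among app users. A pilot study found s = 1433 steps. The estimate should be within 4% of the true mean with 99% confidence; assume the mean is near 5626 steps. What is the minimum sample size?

For a mean, the margin of error is E = z·σ/√n, so n = (zσ/E)².
At 99% confidence, z = 2.576.
E = 4% of 5626 = 225 steps.
n = (2.576 × 1433 / 225)² = 269.07
Round up: n = 270.

n = 270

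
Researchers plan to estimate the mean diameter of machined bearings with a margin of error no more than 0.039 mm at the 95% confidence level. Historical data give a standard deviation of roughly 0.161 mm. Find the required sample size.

For a mean, the margin of error is E = z·σ/√n, so n = (zσ/E)².
At 95% confidence, z = 1.960.
n = (1.960 × 0.161 / 0.039)² = 65.47
Round up: n = 66.

66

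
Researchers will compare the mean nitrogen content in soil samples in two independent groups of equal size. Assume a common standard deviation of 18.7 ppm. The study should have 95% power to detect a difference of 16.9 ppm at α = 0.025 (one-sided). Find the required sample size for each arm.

For two equal groups, n per group = 2·((z_α + z_β)·σ/δ)².
z_α = 1.960; z_β = 1.645 (power 95%).
n = 2 × (3.605 × 18.7 / 16.9)² = 2 × 15.91 = 31.82
Round up: n = 32 per group.

32 per group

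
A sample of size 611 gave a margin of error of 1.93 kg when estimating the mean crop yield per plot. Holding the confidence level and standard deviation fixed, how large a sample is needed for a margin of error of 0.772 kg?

Margin of error scales as 1/√n, so n₂ = n₁·(E₁/E₂)².
n₂ = 611 × (1.93/0.772)² = 611 × 6.25 = 3818.75
Round up: n₂ = 3819.

3819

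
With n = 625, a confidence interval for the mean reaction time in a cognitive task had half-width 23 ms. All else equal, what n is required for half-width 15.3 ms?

1413

Margin of error scales as 1/√n, so n₂ = n₁·(E₁/E₂)².
n₂ = 625 × (23/15.3)² = 625 × 2.26 = 1412.50
Round up: n₂ = 1413.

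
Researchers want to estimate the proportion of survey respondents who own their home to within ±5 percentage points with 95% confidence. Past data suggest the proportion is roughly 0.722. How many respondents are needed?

309

For a proportion with margin E = 0.05 at 95% confidence, z = 1.960.
n = p̂(1−p̂)(z/E)² = 0.722 × 0.278 × (1.960/0.05)² = 308.43
Round up: n = 309.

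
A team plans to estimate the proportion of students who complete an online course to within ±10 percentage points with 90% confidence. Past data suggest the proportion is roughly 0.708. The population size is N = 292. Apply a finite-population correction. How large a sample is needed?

For a proportion with margin E = 0.1 at 90% confidence, z = 1.645.
n = p̂(1−p̂)(z/E)² = 0.708 × 0.292 × (1.645/0.1)² = 55.94 — call this n₀.
Finite-population correction with N = 292: n = n₀ / (1 + (n₀−1)/N) = 55.94 / 1.188 = 47.09
Round up: n = 48.

n = 48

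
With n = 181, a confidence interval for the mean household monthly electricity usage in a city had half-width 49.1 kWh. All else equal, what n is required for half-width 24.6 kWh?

722

Margin of error scales as 1/√n, so n₂ = n₁·(E₁/E₂)².
n₂ = 181 × (49.1/24.6)² = 181 × 3.984 = 721.10
Round up: n₂ = 722.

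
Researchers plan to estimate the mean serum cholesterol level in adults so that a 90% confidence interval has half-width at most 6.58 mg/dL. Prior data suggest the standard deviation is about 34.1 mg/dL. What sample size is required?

For a mean, the margin of error is E = z·σ/√n, so n = (zσ/E)².
At 90% confidence, z = 1.645.
n = (1.645 × 34.1 / 6.58)² = 72.68
Round up: n = 73.

n = 73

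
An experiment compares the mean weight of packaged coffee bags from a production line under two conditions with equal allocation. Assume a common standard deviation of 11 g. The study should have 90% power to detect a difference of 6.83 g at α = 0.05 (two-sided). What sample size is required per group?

For two equal groups, n per group = 2·((z_{α/2} + z_β)·σ/δ)².
z_{α/2} = 1.960; z_β = 1.282 (power 90%).
n = 2 × (3.242 × 11 / 6.83)² = 2 × 27.26 = 54.52
Round up: n = 55 per group.

55 per group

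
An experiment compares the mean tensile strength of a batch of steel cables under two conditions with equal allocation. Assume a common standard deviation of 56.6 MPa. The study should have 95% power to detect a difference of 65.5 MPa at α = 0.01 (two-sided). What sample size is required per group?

27 per group

For two equal groups, n per group = 2·((z_{α/2} + z_β)·σ/δ)².
z_{α/2} = 2.576; z_β = 1.645 (power 95%).
n = 2 × (4.221 × 56.6 / 65.5)² = 2 × 13.30 = 26.60
Round up: n = 27 per group.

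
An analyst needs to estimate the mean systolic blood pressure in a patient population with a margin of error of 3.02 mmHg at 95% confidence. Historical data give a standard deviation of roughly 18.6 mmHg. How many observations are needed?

For a mean, the margin of error is E = z·σ/√n, so n = (zσ/E)².
At 95% confidence, z = 1.960.
n = (1.960 × 18.6 / 3.02)² = 145.72
Round up: n = 146.

146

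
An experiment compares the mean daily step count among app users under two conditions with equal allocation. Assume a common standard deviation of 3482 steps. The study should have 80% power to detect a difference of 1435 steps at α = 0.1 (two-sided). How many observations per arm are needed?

For two equal groups, n per group = 2·((z_{α/2} + z_β)·σ/δ)².
z_{α/2} = 1.645; z_β = 0.842 (power 80%).
n = 2 × (2.487 × 3482 / 1435)² = 2 × 36.42 = 72.84
Round up: n = 73 per group.

73 per group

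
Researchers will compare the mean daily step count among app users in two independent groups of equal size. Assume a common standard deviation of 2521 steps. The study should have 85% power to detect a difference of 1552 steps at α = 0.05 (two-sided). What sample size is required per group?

For two equal groups, n per group = 2·((z_{α/2} + z_β)·σ/δ)².
z_{α/2} = 1.960; z_β = 1.036 (power 85%).
n = 2 × (2.996 × 2521 / 1552)² = 2 × 23.68 = 47.36
Round up: n = 48 per group.

48 per group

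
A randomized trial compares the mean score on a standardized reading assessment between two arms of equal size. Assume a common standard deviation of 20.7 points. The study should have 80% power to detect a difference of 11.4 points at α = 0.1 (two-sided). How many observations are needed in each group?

For two equal groups, n per group = 2·((z_{α/2} + z_β)·σ/δ)².
z_{α/2} = 1.645; z_β = 0.842 (power 80%).
n = 2 × (2.487 × 20.7 / 11.4)² = 2 × 20.39 = 40.78
Round up: n = 41 per group.

41 per group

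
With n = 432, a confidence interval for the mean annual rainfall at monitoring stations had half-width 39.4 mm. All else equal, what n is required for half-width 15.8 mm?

Margin of error scales as 1/√n, so n₂ = n₁·(E₁/E₂)².
n₂ = 432 × (39.4/15.8)² = 432 × 6.218 = 2686.18
Round up: n₂ = 2687.

2687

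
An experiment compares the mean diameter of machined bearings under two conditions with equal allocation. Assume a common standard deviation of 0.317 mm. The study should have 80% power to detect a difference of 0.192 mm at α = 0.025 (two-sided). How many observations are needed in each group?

52 per group

For two equal groups, n per group = 2·((z_{α/2} + z_β)·σ/δ)².
z_{α/2} = 2.241; z_β = 0.842 (power 80%).
n = 2 × (3.083 × 0.317 / 0.192)² = 2 × 25.91 = 51.82
Round up: n = 52 per group.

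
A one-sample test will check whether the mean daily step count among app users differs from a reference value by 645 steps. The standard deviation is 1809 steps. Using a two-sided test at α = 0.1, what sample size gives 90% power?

n = 68

For a one-sample z-test, n = ((z_{α/2} + z_β)·σ/δ)².
z_{α/2} = 1.645 (two-sided α = 0.1); z_β = 1.282 (power 90% → β = 0.1).
n = (2.927 × 1809 / 645)² = 67.39
Round up: n = 68.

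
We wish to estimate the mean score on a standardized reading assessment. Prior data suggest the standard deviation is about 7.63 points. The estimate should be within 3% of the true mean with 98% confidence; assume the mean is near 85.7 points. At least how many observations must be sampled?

For a mean, the margin of error is E = z·σ/√n, so n = (zσ/E)².
At 98% confidence, z = 2.326.
E = 3% of 85.7 = 2.571 points.
n = (2.326 × 7.63 / 2.571)² = 47.65
Round up: n = 48.

48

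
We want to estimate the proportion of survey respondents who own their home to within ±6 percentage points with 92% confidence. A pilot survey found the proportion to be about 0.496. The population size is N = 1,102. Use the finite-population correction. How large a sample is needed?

179

For a proportion with margin E = 0.06 at 92% confidence, z = 1.751.
n = p̂(1−p̂)(z/E)² = 0.496 × 0.504 × (1.751/0.06)² = 212.90 — call this n₀.
Finite-population correction with N = 1,102: n = n₀ / (1 + (n₀−1)/N) = 212.90 / 1.192 = 178.61
Round up: n = 179.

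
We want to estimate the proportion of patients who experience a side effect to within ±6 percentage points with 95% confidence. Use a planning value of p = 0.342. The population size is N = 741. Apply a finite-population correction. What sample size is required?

For a proportion with margin E = 0.06 at 95% confidence, z = 1.960.
n = p̂(1−p̂)(z/E)² = 0.342 × 0.658 × (1.960/0.06)² = 240.14 — call this n₀.
Finite-population correction with N = 741: n = n₀ / (1 + (n₀−1)/N) = 240.14 / 1.323 = 181.51
Round up: n = 182.

182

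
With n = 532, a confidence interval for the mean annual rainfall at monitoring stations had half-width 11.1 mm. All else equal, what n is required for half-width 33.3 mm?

60

Margin of error scales as 1/√n, so n₂ = n₁·(E₁/E₂)².
n₂ = 532 × (11.1/33.3)² = 532 × 0.1111 = 59.11
Round up: n₂ = 60.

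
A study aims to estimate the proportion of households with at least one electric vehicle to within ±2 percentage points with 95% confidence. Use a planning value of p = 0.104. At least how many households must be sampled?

For a proportion with margin E = 0.02 at 95% confidence, z = 1.960.
n = p̂(1−p̂)(z/E)² = 0.104 × 0.896 × (1.960/0.02)² = 894.94
Round up: n = 895.

895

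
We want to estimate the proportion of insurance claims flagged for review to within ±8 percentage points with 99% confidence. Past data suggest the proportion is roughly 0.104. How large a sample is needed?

For a proportion with margin E = 0.08 at 99% confidence, z = 2.576.
n = p̂(1−p̂)(z/E)² = 0.104 × 0.896 × (2.576/0.08)² = 96.62
Round up: n = 97.

97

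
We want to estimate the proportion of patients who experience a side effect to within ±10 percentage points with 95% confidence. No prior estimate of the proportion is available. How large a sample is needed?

97

For a proportion with margin E = 0.1 at 95% confidence, z = 1.960.
With no prior estimate, use p = 0.5, which maximizes p(1−p) at 0.25.
n = 0.25 × (z/E)² = 0.25 × (1.960/0.1)² = 96.04
Round up: n = 97.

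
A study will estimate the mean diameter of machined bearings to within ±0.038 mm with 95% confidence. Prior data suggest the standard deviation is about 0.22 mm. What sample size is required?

For a mean, the margin of error is E = z·σ/√n, so n = (zσ/E)².
At 95% confidence, z = 1.960.
n = (1.960 × 0.22 / 0.038)² = 128.76
Round up: n = 129.

129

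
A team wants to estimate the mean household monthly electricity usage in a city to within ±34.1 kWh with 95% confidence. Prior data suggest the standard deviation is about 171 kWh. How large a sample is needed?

n = 97

For a mean, the margin of error is E = z·σ/√n, so n = (zσ/E)².
At 95% confidence, z = 1.960.
n = (1.960 × 171 / 34.1)² = 96.60
Round up: n = 97.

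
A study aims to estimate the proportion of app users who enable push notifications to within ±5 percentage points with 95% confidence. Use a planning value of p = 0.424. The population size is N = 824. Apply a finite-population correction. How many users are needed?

For a proportion with margin E = 0.05 at 95% confidence, z = 1.960.
n = p̂(1−p̂)(z/E)² = 0.424 × 0.576 × (1.960/0.05)² = 375.28 — call this n₀.
Finite-population correction with N = 824: n = n₀ / (1 + (n₀−1)/N) = 375.28 / 1.454 = 258.10
Round up: n = 259.

259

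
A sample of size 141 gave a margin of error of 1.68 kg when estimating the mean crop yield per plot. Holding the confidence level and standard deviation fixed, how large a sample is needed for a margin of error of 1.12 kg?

318

Margin of error scales as 1/√n, so n₂ = n₁·(E₁/E₂)².
n₂ = 141 × (1.68/1.12)² = 141 × 2.25 = 317.25
Round up: n₂ = 318.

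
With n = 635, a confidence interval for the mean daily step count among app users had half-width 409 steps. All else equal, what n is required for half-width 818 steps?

159

Margin of error scales as 1/√n, so n₂ = n₁·(E₁/E₂)².
n₂ = 635 × (409/818)² = 635 × 0.25 = 158.75
Round up: n₂ = 159.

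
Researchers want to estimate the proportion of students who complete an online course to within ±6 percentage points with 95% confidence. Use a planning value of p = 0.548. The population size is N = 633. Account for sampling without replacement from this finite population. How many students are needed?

n = 187

For a proportion with margin E = 0.06 at 95% confidence, z = 1.960.
n = p̂(1−p̂)(z/E)² = 0.548 × 0.452 × (1.960/0.06)² = 264.32 — call this n₀.
Finite-population correction with N = 633: n = n₀ / (1 + (n₀−1)/N) = 264.32 / 1.416 = 186.67
Round up: n = 187.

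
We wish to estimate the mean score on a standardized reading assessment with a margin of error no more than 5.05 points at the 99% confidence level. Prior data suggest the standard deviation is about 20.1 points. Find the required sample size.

For a mean, the margin of error is E = z·σ/√n, so n = (zσ/E)².
At 99% confidence, z = 2.576.
n = (2.576 × 20.1 / 5.05)² = 105.12
Round up: n = 106.

n = 106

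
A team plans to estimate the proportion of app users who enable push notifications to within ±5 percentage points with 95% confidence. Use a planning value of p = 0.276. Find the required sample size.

For a proportion with margin E = 0.05 at 95% confidence, z = 1.960.
n = p̂(1−p̂)(z/E)² = 0.276 × 0.724 × (1.960/0.05)² = 307.06
Round up: n = 308.

308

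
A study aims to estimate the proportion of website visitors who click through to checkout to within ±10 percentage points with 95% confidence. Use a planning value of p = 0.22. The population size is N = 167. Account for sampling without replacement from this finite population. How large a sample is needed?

n = 48

For a proportion with margin E = 0.1 at 95% confidence, z = 1.960.
n = p̂(1−p̂)(z/E)² = 0.22 × 0.78 × (1.960/0.1)² = 65.92 — call this n₀.
Finite-population correction with N = 167: n = n₀ / (1 + (n₀−1)/N) = 65.92 / 1.389 = 47.46
Round up: n = 48.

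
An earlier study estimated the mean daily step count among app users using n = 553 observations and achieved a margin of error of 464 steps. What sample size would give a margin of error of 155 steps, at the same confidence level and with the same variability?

Margin of error scales as 1/√n, so n₂ = n₁·(E₁/E₂)².
n₂ = 553 × (464/155)² = 553 × 8.961 = 4955.43
Round up: n₂ = 4956.

4956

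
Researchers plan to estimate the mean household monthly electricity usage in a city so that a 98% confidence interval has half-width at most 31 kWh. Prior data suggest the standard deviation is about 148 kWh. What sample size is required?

n = 124

For a mean, the margin of error is E = z·σ/√n, so n = (zσ/E)².
At 98% confidence, z = 2.326.
n = (2.326 × 148 / 31)² = 123.32
Round up: n = 124.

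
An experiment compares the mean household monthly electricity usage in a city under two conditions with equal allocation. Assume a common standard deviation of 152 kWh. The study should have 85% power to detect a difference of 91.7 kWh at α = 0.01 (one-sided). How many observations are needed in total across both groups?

126 total

For two equal groups, n per group = 2·((z_α + z_β)·σ/δ)².
z_α = 2.326; z_β = 1.036 (power 85%).
n = 2 × (3.362 × 152 / 91.7)² = 2 × 31.06 = 62.12
Round up: n = 63 per group.
Total across both groups: 2 × 63 = 126.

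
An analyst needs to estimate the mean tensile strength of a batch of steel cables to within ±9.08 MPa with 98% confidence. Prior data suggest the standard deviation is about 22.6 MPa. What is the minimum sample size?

For a mean, the margin of error is E = z·σ/√n, so n = (zσ/E)².
At 98% confidence, z = 2.326.
n = (2.326 × 22.6 / 9.08)² = 33.52
Round up: n = 34.

34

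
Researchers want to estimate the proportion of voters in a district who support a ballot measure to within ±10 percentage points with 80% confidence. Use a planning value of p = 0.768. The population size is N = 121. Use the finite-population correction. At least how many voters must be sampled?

n = 24

For a proportion with margin E = 0.1 at 80% confidence, z = 1.282.
n = p̂(1−p̂)(z/E)² = 0.768 × 0.232 × (1.282/0.1)² = 29.28 — call this n₀.
Finite-population correction with N = 121: n = n₀ / (1 + (n₀−1)/N) = 29.28 / 1.234 = 23.73
Round up: n = 24.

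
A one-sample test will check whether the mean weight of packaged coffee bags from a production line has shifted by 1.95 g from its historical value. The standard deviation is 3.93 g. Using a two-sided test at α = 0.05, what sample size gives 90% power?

43

For a one-sample z-test, n = ((z_{α/2} + z_β)·σ/δ)².
z_{α/2} = 1.960 (two-sided α = 0.05); z_β = 1.282 (power 90% → β = 0.1).
n = (3.242 × 3.93 / 1.95)² = 42.69
Round up: n = 43.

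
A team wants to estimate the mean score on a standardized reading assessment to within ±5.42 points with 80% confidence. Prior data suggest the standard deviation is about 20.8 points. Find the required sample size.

25

For a mean, the margin of error is E = z·σ/√n, so n = (zσ/E)².
At 80% confidence, z = 1.282.
n = (1.282 × 20.8 / 5.42)² = 24.20
Round up: n = 25.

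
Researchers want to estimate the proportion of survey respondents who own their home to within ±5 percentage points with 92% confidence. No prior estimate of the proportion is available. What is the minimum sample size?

307

For a proportion with margin E = 0.05 at 92% confidence, z = 1.751.
With no prior estimate, use p = 0.5, which maximizes p(1−p) at 0.25.
n = 0.25 × (z/E)² = 0.25 × (1.751/0.05)² = 306.60
Round up: n = 307.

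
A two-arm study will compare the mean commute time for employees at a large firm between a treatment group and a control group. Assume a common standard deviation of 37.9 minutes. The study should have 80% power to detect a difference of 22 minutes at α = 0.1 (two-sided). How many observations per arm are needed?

For two equal groups, n per group = 2·((z_{α/2} + z_β)·σ/δ)².
z_{α/2} = 1.645; z_β = 0.842 (power 80%).
n = 2 × (2.487 × 37.9 / 22)² = 2 × 18.36 = 36.72
Round up: n = 37 per group.

37 per group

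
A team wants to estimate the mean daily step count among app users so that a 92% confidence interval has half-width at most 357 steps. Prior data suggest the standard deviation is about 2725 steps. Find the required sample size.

For a mean, the margin of error is E = z·σ/√n, so n = (zσ/E)².
At 92% confidence, z = 1.751.
n = (1.751 × 2725 / 357)² = 178.64
Round up: n = 179.

179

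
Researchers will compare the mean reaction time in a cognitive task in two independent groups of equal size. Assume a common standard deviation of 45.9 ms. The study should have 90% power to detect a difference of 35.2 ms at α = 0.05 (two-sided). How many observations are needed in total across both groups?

72 total

For two equal groups, n per group = 2·((z_{α/2} + z_β)·σ/δ)².
z_{α/2} = 1.960; z_β = 1.282 (power 90%).
n = 2 × (3.242 × 45.9 / 35.2)² = 2 × 17.87 = 35.74
Round up: n = 36 per group.
Total across both groups: 2 × 36 = 72.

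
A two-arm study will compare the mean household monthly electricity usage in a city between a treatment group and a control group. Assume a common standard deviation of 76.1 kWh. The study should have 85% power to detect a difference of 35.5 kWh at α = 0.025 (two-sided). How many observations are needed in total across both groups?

For two equal groups, n per group = 2·((z_{α/2} + z_β)·σ/δ)².
z_{α/2} = 2.241; z_β = 1.036 (power 85%).
n = 2 × (3.277 × 76.1 / 35.5)² = 2 × 49.35 = 98.70
Round up: n = 99 per group.
Total across both groups: 2 × 99 = 198.

198 total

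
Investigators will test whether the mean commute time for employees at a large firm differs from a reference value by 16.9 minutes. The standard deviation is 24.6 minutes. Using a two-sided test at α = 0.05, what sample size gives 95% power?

For a one-sample z-test, n = ((z_{α/2} + z_β)·σ/δ)².
z_{α/2} = 1.960 (two-sided α = 0.05); z_β = 1.645 (power 95% → β = 0.05).
n = (3.605 × 24.6 / 16.9)² = 27.54
Round up: n = 28.

n = 28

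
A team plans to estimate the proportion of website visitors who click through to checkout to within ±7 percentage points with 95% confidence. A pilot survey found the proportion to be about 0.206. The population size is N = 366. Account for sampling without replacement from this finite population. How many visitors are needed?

96

For a proportion with margin E = 0.07 at 95% confidence, z = 1.960.
n = p̂(1−p̂)(z/E)² = 0.206 × 0.794 × (1.960/0.07)² = 128.23 — call this n₀.
Finite-population correction with N = 366: n = n₀ / (1 + (n₀−1)/N) = 128.23 / 1.348 = 95.13
Round up: n = 96.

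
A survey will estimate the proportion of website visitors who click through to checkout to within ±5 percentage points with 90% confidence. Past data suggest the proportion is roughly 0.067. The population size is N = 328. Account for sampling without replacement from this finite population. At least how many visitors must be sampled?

n = 57

For a proportion with margin E = 0.05 at 90% confidence, z = 1.645.
n = p̂(1−p̂)(z/E)² = 0.067 × 0.933 × (1.645/0.05)² = 67.66 — call this n₀.
Finite-population correction with N = 328: n = n₀ / (1 + (n₀−1)/N) = 67.66 / 1.203 = 56.24
Round up: n = 57.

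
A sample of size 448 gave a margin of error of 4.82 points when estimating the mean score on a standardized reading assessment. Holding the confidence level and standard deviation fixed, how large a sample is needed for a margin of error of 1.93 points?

2795

Margin of error scales as 1/√n, so n₂ = n₁·(E₁/E₂)².
n₂ = 448 × (4.82/1.93)² = 448 × 6.237 = 2794.18
Round up: n₂ = 2795.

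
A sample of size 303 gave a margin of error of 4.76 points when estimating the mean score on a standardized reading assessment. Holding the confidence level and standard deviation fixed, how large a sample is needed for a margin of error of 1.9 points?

Margin of error scales as 1/√n, so n₂ = n₁·(E₁/E₂)².
n₂ = 303 × (4.76/1.9)² = 303 × 6.276 = 1901.63
Round up: n₂ = 1902.

1902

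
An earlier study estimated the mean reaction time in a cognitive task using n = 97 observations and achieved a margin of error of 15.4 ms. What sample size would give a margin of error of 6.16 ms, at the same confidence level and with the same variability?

607

Margin of error scales as 1/√n, so n₂ = n₁·(E₁/E₂)².
n₂ = 97 × (15.4/6.16)² = 97 × 6.25 = 606.25
Round up: n₂ = 607.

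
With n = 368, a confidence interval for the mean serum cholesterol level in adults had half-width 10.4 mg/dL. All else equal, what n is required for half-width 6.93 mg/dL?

Margin of error scales as 1/√n, so n₂ = n₁·(E₁/E₂)².
n₂ = 368 × (10.4/6.93)² = 368 × 2.252 = 828.74
Round up: n₂ = 829.

n = 829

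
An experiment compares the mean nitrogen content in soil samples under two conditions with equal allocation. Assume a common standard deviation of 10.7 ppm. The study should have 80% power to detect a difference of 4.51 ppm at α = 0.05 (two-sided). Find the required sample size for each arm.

For two equal groups, n per group = 2·((z_{α/2} + z_β)·σ/δ)².
z_{α/2} = 1.960; z_β = 0.842 (power 80%).
n = 2 × (2.802 × 10.7 / 4.51)² = 2 × 44.19 = 88.38
Round up: n = 89 per group.

89 per group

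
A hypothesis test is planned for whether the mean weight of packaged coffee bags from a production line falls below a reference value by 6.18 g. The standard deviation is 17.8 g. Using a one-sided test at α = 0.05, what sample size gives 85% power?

60

For a one-sample z-test, n = ((z_α + z_β)·σ/δ)².
z_α = 1.645 (one-sided α = 0.05); z_β = 1.036 (power 85% → β = 0.15).
n = (2.681 × 17.8 / 6.18)² = 59.63
Round up: n = 60.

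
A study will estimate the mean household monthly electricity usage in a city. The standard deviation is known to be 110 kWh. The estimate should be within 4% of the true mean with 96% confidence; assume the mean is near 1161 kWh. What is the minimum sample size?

For a mean, the margin of error is E = z·σ/√n, so n = (zσ/E)².
At 96% confidence, z = 2.054.
E = 4% of 1161 = 46.44 kWh.
n = (2.054 × 110 / 46.44)² = 23.67
Round up: n = 24.

n = 24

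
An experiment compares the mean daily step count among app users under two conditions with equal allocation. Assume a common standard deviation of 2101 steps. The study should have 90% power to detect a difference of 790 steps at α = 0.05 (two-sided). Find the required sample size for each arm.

149 per group

For two equal groups, n per group = 2·((z_{α/2} + z_β)·σ/δ)².
z_{α/2} = 1.960; z_β = 1.282 (power 90%).
n = 2 × (3.242 × 2101 / 790)² = 2 × 74.34 = 148.68
Round up: n = 149 per group.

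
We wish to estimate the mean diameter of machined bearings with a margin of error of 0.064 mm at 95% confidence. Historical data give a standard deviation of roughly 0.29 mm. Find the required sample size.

For a mean, the margin of error is E = z·σ/√n, so n = (zσ/E)².
At 95% confidence, z = 1.960.
n = (1.960 × 0.29 / 0.064)² = 78.88
Round up: n = 79.

79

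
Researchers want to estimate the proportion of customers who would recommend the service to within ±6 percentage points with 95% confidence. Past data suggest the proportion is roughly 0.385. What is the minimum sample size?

For a proportion with margin E = 0.06 at 95% confidence, z = 1.960.
n = p̂(1−p̂)(z/E)² = 0.385 × 0.615 × (1.960/0.06)² = 252.67
Round up: n = 253.

n = 253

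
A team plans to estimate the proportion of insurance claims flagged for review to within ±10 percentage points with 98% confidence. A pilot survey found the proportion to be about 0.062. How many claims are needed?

n = 32

For a proportion with margin E = 0.1 at 98% confidence, z = 2.326.
n = p̂(1−p̂)(z/E)² = 0.062 × 0.938 × (2.326/0.1)² = 31.46
Round up: n = 32.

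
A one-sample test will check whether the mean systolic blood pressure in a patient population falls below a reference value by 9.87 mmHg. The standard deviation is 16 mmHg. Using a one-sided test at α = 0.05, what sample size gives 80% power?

17

For a one-sample z-test, n = ((z_α + z_β)·σ/δ)².
z_α = 1.645 (one-sided α = 0.05); z_β = 0.842 (power 80% → β = 0.2).
n = (2.487 × 16 / 9.87)² = 16.25
Round up: n = 17.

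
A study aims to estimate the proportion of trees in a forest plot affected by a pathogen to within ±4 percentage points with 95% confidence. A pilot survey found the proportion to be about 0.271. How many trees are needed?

For a proportion with margin E = 0.04 at 95% confidence, z = 1.960.
n = p̂(1−p̂)(z/E)² = 0.271 × 0.729 × (1.960/0.04)² = 474.34
Round up: n = 475.

475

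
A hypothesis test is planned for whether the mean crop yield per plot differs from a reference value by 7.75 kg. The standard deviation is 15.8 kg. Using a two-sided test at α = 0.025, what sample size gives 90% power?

For a one-sample z-test, n = ((z_{α/2} + z_β)·σ/δ)².
z_{α/2} = 2.241 (two-sided α = 0.025); z_β = 1.282 (power 90% → β = 0.1).
n = (3.523 × 15.8 / 7.75)² = 51.59
Round up: n = 52.

52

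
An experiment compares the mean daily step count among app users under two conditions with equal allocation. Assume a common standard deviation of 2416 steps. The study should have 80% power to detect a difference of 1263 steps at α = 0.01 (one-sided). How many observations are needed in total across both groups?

148 total

For two equal groups, n per group = 2·((z_α + z_β)·σ/δ)².
z_α = 2.326; z_β = 0.842 (power 80%).
n = 2 × (3.168 × 2416 / 1263)² = 2 × 36.72 = 73.44
Round up: n = 74 per group.
Total across both groups: 2 × 74 = 148.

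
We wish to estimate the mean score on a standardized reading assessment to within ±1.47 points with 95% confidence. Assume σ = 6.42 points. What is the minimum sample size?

For a mean, the margin of error is E = z·σ/√n, so n = (zσ/E)².
At 95% confidence, z = 1.960.
n = (1.960 × 6.42 / 1.47)² = 73.27
Round up: n = 74.

n = 74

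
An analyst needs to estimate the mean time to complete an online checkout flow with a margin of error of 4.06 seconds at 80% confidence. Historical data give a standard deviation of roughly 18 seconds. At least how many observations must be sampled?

33

For a mean, the margin of error is E = z·σ/√n, so n = (zσ/E)².
At 80% confidence, z = 1.282.
n = (1.282 × 18 / 4.06)² = 32.30
Round up: n = 33.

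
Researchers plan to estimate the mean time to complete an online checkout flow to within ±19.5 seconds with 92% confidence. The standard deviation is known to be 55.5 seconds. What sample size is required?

25

For a mean, the margin of error is E = z·σ/√n, so n = (zσ/E)².
At 92% confidence, z = 1.751.
n = (1.751 × 55.5 / 19.5)² = 24.84
Round up: n = 25.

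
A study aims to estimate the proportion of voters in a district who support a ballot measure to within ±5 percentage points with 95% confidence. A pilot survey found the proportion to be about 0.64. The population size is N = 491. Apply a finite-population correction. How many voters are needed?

For a proportion with margin E = 0.05 at 95% confidence, z = 1.960.
n = p̂(1−p̂)(z/E)² = 0.64 × 0.36 × (1.960/0.05)² = 354.04 — call this n₀.
Finite-population correction with N = 491: n = n₀ / (1 + (n₀−1)/N) = 354.04 / 1.719 = 205.96
Round up: n = 206.

n = 206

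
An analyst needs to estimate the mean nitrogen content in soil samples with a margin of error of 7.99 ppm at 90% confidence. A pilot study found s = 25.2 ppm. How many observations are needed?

27

For a mean, the margin of error is E = z·σ/√n, so n = (zσ/E)².
At 90% confidence, z = 1.645.
n = (1.645 × 25.2 / 7.99)² = 26.92
Round up: n = 27.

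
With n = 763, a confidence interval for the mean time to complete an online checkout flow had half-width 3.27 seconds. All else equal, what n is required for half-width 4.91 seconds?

n = 339

Margin of error scales as 1/√n, so n₂ = n₁·(E₁/E₂)².
n₂ = 763 × (3.27/4.91)² = 763 × 0.4435 = 338.39
Round up: n₂ = 339.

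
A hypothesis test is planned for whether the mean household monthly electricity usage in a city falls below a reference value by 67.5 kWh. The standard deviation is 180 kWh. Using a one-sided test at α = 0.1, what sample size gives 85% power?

n = 39

For a one-sample z-test, n = ((z_α + z_β)·σ/δ)².
z_α = 1.282 (one-sided α = 0.1); z_β = 1.036 (power 85% → β = 0.15).
n = (2.318 × 180 / 67.5)² = 38.21
Round up: n = 39.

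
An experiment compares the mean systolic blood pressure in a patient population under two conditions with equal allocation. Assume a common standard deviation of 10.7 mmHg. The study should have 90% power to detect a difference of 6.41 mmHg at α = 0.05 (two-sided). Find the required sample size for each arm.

For two equal groups, n per group = 2·((z_{α/2} + z_β)·σ/δ)².
z_{α/2} = 1.960; z_β = 1.282 (power 90%).
n = 2 × (3.242 × 10.7 / 6.41)² = 2 × 29.29 = 58.58
Round up: n = 59 per group.

59 per group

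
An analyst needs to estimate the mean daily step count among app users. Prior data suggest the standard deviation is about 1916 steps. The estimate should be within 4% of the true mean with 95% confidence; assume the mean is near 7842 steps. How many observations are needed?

n = 144

For a mean, the margin of error is E = z·σ/√n, so n = (zσ/E)².
At 95% confidence, z = 1.960.
E = 4% of 7842 = 313.7 steps.
n = (1.960 × 1916 / 313.7)² = 143.33
Round up: n = 144.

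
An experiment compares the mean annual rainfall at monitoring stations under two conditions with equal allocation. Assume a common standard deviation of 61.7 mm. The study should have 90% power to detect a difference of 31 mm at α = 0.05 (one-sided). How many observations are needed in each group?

68 per group

For two equal groups, n per group = 2·((z_α + z_β)·σ/δ)².
z_α = 1.645; z_β = 1.282 (power 90%).
n = 2 × (2.927 × 61.7 / 31)² = 2 × 33.94 = 67.88
Round up: n = 68 per group.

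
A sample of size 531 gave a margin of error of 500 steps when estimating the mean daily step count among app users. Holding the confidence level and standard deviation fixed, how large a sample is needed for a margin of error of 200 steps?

Margin of error scales as 1/√n, so n₂ = n₁·(E₁/E₂)².
n₂ = 531 × (500/200)² = 531 × 6.25 = 3318.75
Round up: n₂ = 3319.

n = 3319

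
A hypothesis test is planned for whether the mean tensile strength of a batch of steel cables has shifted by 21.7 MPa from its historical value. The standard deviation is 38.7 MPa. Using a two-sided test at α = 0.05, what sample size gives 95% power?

For a one-sample z-test, n = ((z_{α/2} + z_β)·σ/δ)².
z_{α/2} = 1.960 (two-sided α = 0.05); z_β = 1.645 (power 95% → β = 0.05).
n = (3.605 × 38.7 / 21.7)² = 41.33
Round up: n = 42.

42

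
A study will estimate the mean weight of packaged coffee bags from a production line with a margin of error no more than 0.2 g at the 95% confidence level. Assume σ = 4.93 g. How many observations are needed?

2335

For a mean, the margin of error is E = z·σ/√n, so n = (zσ/E)².
At 95% confidence, z = 1.960.
n = (1.960 × 4.93 / 0.2)² = 2334.24
Round up: n = 2335.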